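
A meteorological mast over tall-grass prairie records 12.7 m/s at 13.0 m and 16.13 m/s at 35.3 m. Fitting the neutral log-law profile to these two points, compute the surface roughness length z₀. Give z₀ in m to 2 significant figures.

Log law: V(z) ∝ ln(z/z₀). With r = V₁/V₂ = 12.7/16.13 = 0.78735,
r · ln(z₂/z₀) = ln(z₁/z₀) ⇒ ln z₀ = (ln z₁ − r·ln z₂)/(1 − r)
ln z₀ = (2.56495 − 0.78735×3.56388) / 0.21265 = -1.1337
z₀ = exp(-1.1337) = 0.3218 m

z₀ ≈ 0.32 m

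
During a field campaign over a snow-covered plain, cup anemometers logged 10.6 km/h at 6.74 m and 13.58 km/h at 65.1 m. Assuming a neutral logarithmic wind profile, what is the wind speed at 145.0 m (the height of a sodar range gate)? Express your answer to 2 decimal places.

14.63 km/h

Log law: V ∝ ln(z/z₀). From the pair, with r = V₁/V₂ = 0.78056,
ln z₀ = (ln z₁ − r·ln z₂)/(1 − r) = (1.9081 − 0.78056×4.1759)/0.21944 = -6.1588 → z₀ = 0.002115 m
V₃ = V₁ · ln(z₃/z₀)/ln(z₁/z₀) = 10.6 × 11.1356/8.0669 = 14.6323 km/h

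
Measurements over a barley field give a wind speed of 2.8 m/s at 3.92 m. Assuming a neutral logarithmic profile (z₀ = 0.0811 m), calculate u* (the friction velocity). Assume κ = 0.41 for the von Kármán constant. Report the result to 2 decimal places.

Log law: V(z) = (u*/κ) · ln(z/z₀) ⇒ u* = κ · V / ln(z/z₀)
u* = 0.41 × 2.8 / ln(3.92/0.0811) = 0.41 × 2.8 / 3.8782
   = 1.1480 / 3.8782 = 0.2960 m/s

u* ≈ 0.30 m/s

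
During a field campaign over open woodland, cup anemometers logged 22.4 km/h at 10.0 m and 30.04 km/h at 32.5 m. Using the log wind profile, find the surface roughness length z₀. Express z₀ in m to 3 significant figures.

Log law: V(z) ∝ ln(z/z₀). With r = V₁/V₂ = 22.4/30.04 = 0.74567,
r · ln(z₂/z₀) = ln(z₁/z₀) ⇒ ln z₀ = (ln z₁ − r·ln z₂)/(1 − r)
ln z₀ = (2.30259 − 0.74567×3.48124) / 0.25433 = -1.1532
z₀ = exp(-1.1532) = 0.3156 m

z₀ ≈ 0.316 m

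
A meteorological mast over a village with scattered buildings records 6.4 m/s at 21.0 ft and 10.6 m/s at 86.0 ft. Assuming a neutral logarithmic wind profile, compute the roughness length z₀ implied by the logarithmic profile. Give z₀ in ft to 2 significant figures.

Log law: V(z) ∝ ln(z/z₀). With r = V₁/V₂ = 6.4/10.6 = 0.60377,
r · ln(z₂/z₀) = ln(z₁/z₀) ⇒ ln z₀ = (ln z₁ − r·ln z₂)/(1 − r)
ln z₀ = (3.04452 − 0.60377×4.45435) / 0.39623 = 0.8962
z₀ = exp(0.8962) = 2.450 ft

z₀ ≈ 2.5 ft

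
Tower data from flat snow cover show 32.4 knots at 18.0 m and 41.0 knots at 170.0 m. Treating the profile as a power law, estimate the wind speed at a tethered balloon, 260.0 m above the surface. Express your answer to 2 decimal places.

First find α: α = ln(V₂/V₁)/ln(z₂/z₁) = ln(41.0/32.4)/ln(170.0/18.0) = 0.23541/2.24543 = 0.1048
Extrapolate from 170.0 m to 260.0 m: V₃ = 41.0 × (260.0/170.0)^0.1048 = 41.0 × 1.0456 = 42.8676 knots

42.87 knots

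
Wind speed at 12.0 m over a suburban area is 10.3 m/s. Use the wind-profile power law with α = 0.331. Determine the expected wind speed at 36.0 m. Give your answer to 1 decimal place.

Power-law profile: V₂ = V₁ · (z₂/z₁)^α
V₂ = 10.3 × (36.0/12.0)^0.331 = 10.3 × (3.0000)^0.331
    = 10.3 × 1.4386 = 14.8171 m/s

14.8 m/s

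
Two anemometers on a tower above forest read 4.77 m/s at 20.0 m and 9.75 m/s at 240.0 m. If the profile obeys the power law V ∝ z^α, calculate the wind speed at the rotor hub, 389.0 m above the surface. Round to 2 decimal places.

11.20 m/s

First find α: α = ln(V₂/V₁)/ln(z₂/z₁) = ln(9.75/4.77)/ln(240.0/20.0) = 0.71492/2.48491 = 0.2877
Extrapolate from 240.0 m to 389.0 m: V₃ = 9.75 × (389.0/240.0)^0.2877 = 9.75 × 1.1491 = 11.2033 m/s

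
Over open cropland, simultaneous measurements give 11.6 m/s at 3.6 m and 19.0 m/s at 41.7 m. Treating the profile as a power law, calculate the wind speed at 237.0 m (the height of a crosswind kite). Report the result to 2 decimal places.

First find α: α = ln(V₂/V₁)/ln(z₂/z₁) = ln(19.0/11.6)/ln(41.7/3.6) = 0.49343/2.44957 = 0.2014
Extrapolate from 41.7 m to 237.0 m: V₃ = 19.0 × (237.0/41.7)^0.2014 = 19.0 × 1.4191 = 26.9625 m/s

26.96 m/s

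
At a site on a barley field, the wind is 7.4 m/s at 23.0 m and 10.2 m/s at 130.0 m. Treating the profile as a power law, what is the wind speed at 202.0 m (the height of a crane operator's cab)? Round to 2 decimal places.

First find α: α = ln(V₂/V₁)/ln(z₂/z₁) = ln(10.2/7.4)/ln(130.0/23.0) = 0.32091/1.73204 = 0.1853
Extrapolate from 130.0 m to 202.0 m: V₃ = 10.2 × (202.0/130.0)^0.1853 = 10.2 × 1.0851 = 11.0679 m/s

11.07 m/s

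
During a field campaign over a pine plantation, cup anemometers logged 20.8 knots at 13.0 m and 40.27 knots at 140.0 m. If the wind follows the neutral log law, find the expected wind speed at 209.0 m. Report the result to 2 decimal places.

43.55 knots

Log law: V ∝ ln(z/z₀). From the pair, with r = V₁/V₂ = 0.51651,
ln z₀ = (ln z₁ − r·ln z₂)/(1 − r) = (2.5649 − 0.51651×4.9416)/0.48349 = 0.0259 → z₀ = 1.026 m
V₃ = V₁ · ln(z₃/z₀)/ln(z₁/z₀) = 20.8 × 5.3164/2.5390 = 43.5525 knots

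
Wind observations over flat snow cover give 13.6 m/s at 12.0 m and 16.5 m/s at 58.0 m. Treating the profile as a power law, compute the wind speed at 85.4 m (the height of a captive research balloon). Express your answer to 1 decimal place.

First find α: α = ln(V₂/V₁)/ln(z₂/z₁) = ln(16.5/13.6)/ln(58.0/12.0) = 0.19329/1.57554 = 0.1227
Extrapolate from 58.0 m to 85.4 m: V₃ = 16.5 × (85.4/58.0)^0.1227 = 16.5 × 1.0486 = 17.3021 m/s

17.3 m/s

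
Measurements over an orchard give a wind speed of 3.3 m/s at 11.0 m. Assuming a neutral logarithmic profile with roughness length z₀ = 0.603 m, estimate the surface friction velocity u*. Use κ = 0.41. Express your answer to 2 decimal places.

Log law: V(z) = (u*/κ) · ln(z/z₀) ⇒ u* = κ · V / ln(z/z₀)
u* = 0.41 × 3.3 / ln(11.0/0.603) = 0.41 × 3.3 / 2.9037
   = 1.3530 / 2.9037 = 0.4660 m/s

u* ≈ 0.47 m/s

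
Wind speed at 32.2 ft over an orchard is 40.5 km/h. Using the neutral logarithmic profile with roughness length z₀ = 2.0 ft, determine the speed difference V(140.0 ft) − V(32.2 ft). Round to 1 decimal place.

Log law: V₂ = V₁ · ln(z₂/z₀)/ln(z₁/z₀) = 40.5 × 4.2485/2.7788 = 61.9198 km/h
ΔV = 61.9198 − 40.5 = 21.4198 km/h

21.4 km/h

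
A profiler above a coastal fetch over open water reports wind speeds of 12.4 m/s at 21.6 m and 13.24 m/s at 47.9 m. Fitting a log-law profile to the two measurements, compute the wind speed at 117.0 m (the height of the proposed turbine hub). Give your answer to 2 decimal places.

14.18 m/s

Log law: V ∝ ln(z/z₀). From the pair, with r = V₁/V₂ = 0.93656,
ln z₀ = (ln z₁ − r·ln z₂)/(1 − r) = (3.0727 − 0.93656×3.8691)/0.06344 = -8.6840 → z₀ = 0.0001693 m
V₃ = V₁ · ln(z₃/z₀)/ln(z₁/z₀) = 12.4 × 13.4462/11.7567 = 14.1819 m/s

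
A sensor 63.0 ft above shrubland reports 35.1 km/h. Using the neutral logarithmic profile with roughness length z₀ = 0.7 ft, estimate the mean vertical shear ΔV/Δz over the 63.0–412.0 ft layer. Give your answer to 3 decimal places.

Log law: V₂ = V₁ · ln(z₂/z₀)/ln(z₁/z₀) = 35.1 × 6.3777/4.4998 = 49.7482 km/h
ΔV/Δz = (49.7482 − 35.1)/(412.0 − 63.0) = 14.6482/349.0000 = 0.04197 km/h/ft

0.042 km/h/ft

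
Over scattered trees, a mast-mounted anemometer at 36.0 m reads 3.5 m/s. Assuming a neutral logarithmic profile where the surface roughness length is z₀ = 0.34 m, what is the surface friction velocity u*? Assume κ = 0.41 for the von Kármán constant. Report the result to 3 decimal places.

Log law: V(z) = (u*/κ) · ln(z/z₀) ⇒ u* = κ · V / ln(z/z₀)
u* = 0.41 × 3.5 / ln(36.0/0.34) = 0.41 × 3.5 / 4.6623
   = 1.4350 / 4.6623 = 0.3078 m/s

u* ≈ 0.308 m/s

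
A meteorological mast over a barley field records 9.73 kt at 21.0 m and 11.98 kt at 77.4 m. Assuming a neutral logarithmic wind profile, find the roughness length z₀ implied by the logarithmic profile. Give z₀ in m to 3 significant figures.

z₀ ≈ 0.0745 m

Log law: V(z) ∝ ln(z/z₀). With r = V₁/V₂ = 9.73/11.98 = 0.81219,
r · ln(z₂/z₀) = ln(z₁/z₀) ⇒ ln z₀ = (ln z₁ − r·ln z₂)/(1 − r)
ln z₀ = (3.04452 − 0.81219×4.34899) / 0.18781 = -2.5966
z₀ = exp(-2.5966) = 0.07453 m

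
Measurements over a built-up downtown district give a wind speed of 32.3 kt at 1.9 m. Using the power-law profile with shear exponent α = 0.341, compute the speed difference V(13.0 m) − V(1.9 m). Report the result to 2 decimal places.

29.93 kt

Power law: V₂ = V₁ · (z₂/z₁)^α = 32.3 × (6.8421)^0.341 = 62.2303 kt
ΔV = 62.2303 − 32.3 = 29.9303 kt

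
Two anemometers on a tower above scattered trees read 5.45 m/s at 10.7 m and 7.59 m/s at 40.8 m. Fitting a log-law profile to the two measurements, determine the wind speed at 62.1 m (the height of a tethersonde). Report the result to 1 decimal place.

Log law: V ∝ ln(z/z₀). From the pair, with r = V₁/V₂ = 0.71805,
ln z₀ = (ln z₁ − r·ln z₂)/(1 − r) = (2.3702 − 0.71805×3.7087)/0.28195 = -1.0384 → z₀ = 0.3540 m
V₃ = V₁ · ln(z₃/z₀)/ln(z₁/z₀) = 5.45 × 5.1671/3.4086 = 8.2616 m/s

8.3 m/s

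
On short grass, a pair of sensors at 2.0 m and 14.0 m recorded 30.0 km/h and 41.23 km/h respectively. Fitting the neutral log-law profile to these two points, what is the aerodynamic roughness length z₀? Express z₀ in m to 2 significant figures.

Log law: V(z) ∝ ln(z/z₀). With r = V₁/V₂ = 30.0/41.23 = 0.72763,
r · ln(z₂/z₀) = ln(z₁/z₀) ⇒ ln z₀ = (ln z₁ − r·ln z₂)/(1 − r)
ln z₀ = (0.69315 − 0.72763×2.63906) / 0.27237 = -4.5052
z₀ = exp(-4.5052) = 0.01105 m

z₀ ≈ 0.011 m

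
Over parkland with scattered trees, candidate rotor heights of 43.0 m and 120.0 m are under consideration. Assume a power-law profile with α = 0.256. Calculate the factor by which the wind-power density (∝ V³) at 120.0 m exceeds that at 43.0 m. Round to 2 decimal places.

Speed ratio: V_B/V_A = (z_B/z_A)^α = (120.0/43.0)^0.256 = (2.7907)^0.256 = 1.30048
Power-density ratio: P_B/P_A = (V_B/V_A)³ = (1.30048)³ = 2.19942

2.20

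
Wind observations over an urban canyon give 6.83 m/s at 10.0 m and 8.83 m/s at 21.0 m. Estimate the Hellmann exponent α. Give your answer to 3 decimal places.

α ≈ 0.346

Power law: V₂/V₁ = (z₂/z₁)^α ⇒ α = ln(V₂/V₁) / ln(z₂/z₁)
α = ln(8.83/6.83) / ln(21.0/10.0) = ln(1.2928) / ln(2.1000)
  = 0.25683 / 0.74194 = 0.34616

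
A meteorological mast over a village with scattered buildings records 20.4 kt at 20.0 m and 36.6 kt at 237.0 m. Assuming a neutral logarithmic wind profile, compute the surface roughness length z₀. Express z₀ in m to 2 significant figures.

Log law: V(z) ∝ ln(z/z₀). With r = V₁/V₂ = 20.4/36.6 = 0.55738,
r · ln(z₂/z₀) = ln(z₁/z₀) ⇒ ln z₀ = (ln z₁ − r·ln z₂)/(1 − r)
ln z₀ = (2.99573 − 0.55738×5.46806) / 0.44262 = -0.1176
z₀ = exp(-0.1176) = 0.8891 m

z₀ ≈ 0.89 m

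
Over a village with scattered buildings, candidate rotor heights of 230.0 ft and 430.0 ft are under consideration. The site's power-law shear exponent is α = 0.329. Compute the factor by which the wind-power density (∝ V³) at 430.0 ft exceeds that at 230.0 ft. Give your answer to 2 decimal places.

1.85

Speed ratio: V_B/V_A = (z_B/z_A)^α = (430.0/230.0)^0.329 = (1.8696)^0.329 = 1.22858
Power-density ratio: P_B/P_A = (V_B/V_A)³ = (1.22858)³ = 1.85442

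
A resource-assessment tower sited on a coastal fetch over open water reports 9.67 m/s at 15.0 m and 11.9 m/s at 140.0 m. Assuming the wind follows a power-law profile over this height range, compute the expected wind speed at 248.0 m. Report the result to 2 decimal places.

12.55 m/s

First find α: α = ln(V₂/V₁)/ln(z₂/z₁) = ln(11.9/9.67)/ln(140.0/15.0) = 0.20751/2.23359 = 0.0929
Extrapolate from 140.0 m to 248.0 m: V₃ = 11.9 × (248.0/140.0)^0.0929 = 11.9 × 1.0546 = 12.5492 m/s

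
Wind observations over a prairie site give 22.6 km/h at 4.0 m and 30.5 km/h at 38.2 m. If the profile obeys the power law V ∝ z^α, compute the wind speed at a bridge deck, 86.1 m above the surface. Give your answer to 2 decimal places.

33.98 km/h

First find α: α = ln(V₂/V₁)/ln(z₂/z₁) = ln(30.5/22.6)/ln(38.2/4.0) = 0.29978/2.25654 = 0.1328
Extrapolate from 38.2 m to 86.1 m: V₃ = 30.5 × (86.1/38.2)^0.1328 = 30.5 × 1.1140 = 33.9772 km/h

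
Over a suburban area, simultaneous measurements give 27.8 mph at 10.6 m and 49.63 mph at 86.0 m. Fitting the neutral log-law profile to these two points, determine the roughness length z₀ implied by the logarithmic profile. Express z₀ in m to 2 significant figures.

Log law: V(z) ∝ ln(z/z₀). With r = V₁/V₂ = 27.8/49.63 = 0.56015,
r · ln(z₂/z₀) = ln(z₁/z₀) ⇒ ln z₀ = (ln z₁ − r·ln z₂)/(1 − r)
ln z₀ = (2.36085 − 0.56015×4.45435) / 0.43985 = -0.3052
z₀ = exp(-0.3052) = 0.7370 m

z₀ ≈ 0.74 m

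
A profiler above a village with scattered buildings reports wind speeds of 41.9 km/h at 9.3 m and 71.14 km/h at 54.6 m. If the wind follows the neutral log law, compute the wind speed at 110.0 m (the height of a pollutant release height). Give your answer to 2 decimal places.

82.71 km/h

Log law: V ∝ ln(z/z₀). From the pair, with r = V₁/V₂ = 0.58898,
ln z₀ = (ln z₁ − r·ln z₂)/(1 − r) = (2.2300 − 0.58898×4.0000)/0.41102 = -0.3064 → z₀ = 0.7361 m
V₃ = V₁ · ln(z₃/z₀)/ln(z₁/z₀) = 41.9 × 5.0068/2.5364 = 82.7111 km/h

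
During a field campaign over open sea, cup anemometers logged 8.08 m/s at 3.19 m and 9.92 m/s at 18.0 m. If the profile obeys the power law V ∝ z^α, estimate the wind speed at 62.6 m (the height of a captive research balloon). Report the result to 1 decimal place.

11.5 m/s

First find α: α = ln(V₂/V₁)/ln(z₂/z₁) = ln(9.92/8.08)/ln(18.0/3.19) = 0.20516/1.73035 = 0.1186
Extrapolate from 18.0 m to 62.6 m: V₃ = 9.92 × (62.6/18.0)^0.1186 = 9.92 × 1.1593 = 11.4998 m/s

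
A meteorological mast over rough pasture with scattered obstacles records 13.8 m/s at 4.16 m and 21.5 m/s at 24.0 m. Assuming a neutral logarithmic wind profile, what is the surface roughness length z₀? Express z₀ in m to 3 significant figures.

z₀ ≈ 0.180 m

Log law: V(z) ∝ ln(z/z₀). With r = V₁/V₂ = 13.8/21.5 = 0.64186,
r · ln(z₂/z₀) = ln(z₁/z₀) ⇒ ln z₀ = (ln z₁ − r·ln z₂)/(1 − r)
ln z₀ = (1.42552 − 0.64186×3.17805) / 0.35814 = -1.7154
z₀ = exp(-1.7154) = 0.1799 m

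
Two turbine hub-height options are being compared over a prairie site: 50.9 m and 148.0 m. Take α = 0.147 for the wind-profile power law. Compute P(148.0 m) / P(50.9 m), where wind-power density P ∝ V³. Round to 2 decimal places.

1.60

Speed ratio: V_B/V_A = (z_B/z_A)^α = (148.0/50.9)^0.147 = (2.9077)^0.147 = 1.16988
Power-density ratio: P_B/P_A = (V_B/V_A)³ = (1.16988)³ = 1.60112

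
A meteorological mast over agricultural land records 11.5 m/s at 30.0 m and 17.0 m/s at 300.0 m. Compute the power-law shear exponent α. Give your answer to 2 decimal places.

α ≈ 0.17

Power law: V₂/V₁ = (z₂/z₁)^α ⇒ α = ln(V₂/V₁) / ln(z₂/z₁)
α = ln(17.0/11.5) / ln(300.0/30.0) = ln(1.4783) / ln(10.0000)
  = 0.39087 / 2.30259 = 0.16975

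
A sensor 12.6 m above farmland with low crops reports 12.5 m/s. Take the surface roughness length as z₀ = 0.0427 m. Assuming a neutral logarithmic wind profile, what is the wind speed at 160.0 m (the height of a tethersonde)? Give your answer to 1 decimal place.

18.1 m/s

Log law: V(z) ∝ ln(z/z₀), so V₂/V₁ = ln(z₂/z₀) / ln(z₁/z₀).
ln(160.0/0.0427) = 8.2287, ln(12.6/0.0427) = 5.6873
V₂ = 12.5 × 8.2287/5.6873 = 12.5 × 1.4469 = 18.0859 m/s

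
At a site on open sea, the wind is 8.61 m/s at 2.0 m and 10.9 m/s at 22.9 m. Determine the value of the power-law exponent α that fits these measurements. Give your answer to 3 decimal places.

α ≈ 0.097

Power law: V₂/V₁ = (z₂/z₁)^α ⇒ α = ln(V₂/V₁) / ln(z₂/z₁)
α = ln(10.9/8.61) / ln(22.9/2.0) = ln(1.2660) / ln(11.4500)
  = 0.23584 / 2.43799 = 0.09673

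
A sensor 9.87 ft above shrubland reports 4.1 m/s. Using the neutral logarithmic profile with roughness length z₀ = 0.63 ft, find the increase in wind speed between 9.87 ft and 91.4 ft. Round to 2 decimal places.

Log law: V₂ = V₁ · ln(z₂/z₀)/ln(z₁/z₀) = 4.1 × 4.9773/2.7515 = 7.4165 m/s
ΔV = 7.4165 − 4.1 = 3.3165 m/s

3.32 m/s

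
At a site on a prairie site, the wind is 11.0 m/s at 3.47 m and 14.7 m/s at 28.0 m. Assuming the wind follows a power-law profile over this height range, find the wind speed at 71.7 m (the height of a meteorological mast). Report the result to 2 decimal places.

16.75 m/s

First find α: α = ln(V₂/V₁)/ln(z₂/z₁) = ln(14.7/11.0)/ln(28.0/3.47) = 0.28995/2.08805 = 0.1389
Extrapolate from 28.0 m to 71.7 m: V₃ = 14.7 × (71.7/28.0)^0.1389 = 14.7 × 1.1395 = 16.7503 m/s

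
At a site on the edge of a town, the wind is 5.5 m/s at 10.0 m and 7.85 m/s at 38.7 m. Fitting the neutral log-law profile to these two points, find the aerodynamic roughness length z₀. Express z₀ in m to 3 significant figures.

Log law: V(z) ∝ ln(z/z₀). With r = V₁/V₂ = 5.5/7.85 = 0.70064,
r · ln(z₂/z₀) = ln(z₁/z₀) ⇒ ln z₀ = (ln z₁ − r·ln z₂)/(1 − r)
ln z₀ = (2.30259 − 0.70064×3.65584) / 0.29936 = -0.8646
z₀ = exp(-0.8646) = 0.4212 m

z₀ ≈ 0.421 m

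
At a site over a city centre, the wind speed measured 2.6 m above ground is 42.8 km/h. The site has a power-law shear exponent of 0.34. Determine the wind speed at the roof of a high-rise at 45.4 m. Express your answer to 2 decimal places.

Power-law profile: V₂ = V₁ · (z₂/z₁)^α
V₂ = 42.8 × (45.4/2.6)^0.34 = 42.8 × (17.4615)^0.34
    = 42.8 × 2.6443 = 113.1753 km/h

113.18 km/h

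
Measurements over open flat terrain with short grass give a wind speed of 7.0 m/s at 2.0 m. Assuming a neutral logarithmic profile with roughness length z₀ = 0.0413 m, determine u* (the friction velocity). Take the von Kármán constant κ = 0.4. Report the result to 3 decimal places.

Log law: V(z) = (u*/κ) · ln(z/z₀) ⇒ u* = κ · V / ln(z/z₀)
u* = 0.4 × 7.0 / ln(2.0/0.0413) = 0.4 × 7.0 / 3.8800
   = 2.8000 / 3.8800 = 0.7216 m/s

u* ≈ 0.722 m/s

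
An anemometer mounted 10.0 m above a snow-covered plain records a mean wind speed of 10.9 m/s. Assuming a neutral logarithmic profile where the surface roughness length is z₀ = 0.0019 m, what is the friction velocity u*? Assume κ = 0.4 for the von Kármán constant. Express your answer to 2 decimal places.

Log law: V(z) = (u*/κ) · ln(z/z₀) ⇒ u* = κ · V / ln(z/z₀)
u* = 0.4 × 10.9 / ln(10.0/0.0019) = 0.4 × 10.9 / 8.5685
   = 4.3600 / 8.5685 = 0.5088 m/s

u* ≈ 0.51 m/s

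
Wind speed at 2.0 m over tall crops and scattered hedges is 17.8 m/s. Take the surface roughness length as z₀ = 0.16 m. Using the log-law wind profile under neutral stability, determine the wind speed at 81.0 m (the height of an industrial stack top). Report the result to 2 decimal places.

Log law: V(z) ∝ ln(z/z₀), so V₂/V₁ = ln(z₂/z₀) / ln(z₁/z₀).
ln(81.0/0.16) = 6.2270, ln(2.0/0.16) = 2.5257
V₂ = 17.8 × 6.2270/2.5257 = 17.8 × 2.4654 = 43.8848 m/s

43.88 m/s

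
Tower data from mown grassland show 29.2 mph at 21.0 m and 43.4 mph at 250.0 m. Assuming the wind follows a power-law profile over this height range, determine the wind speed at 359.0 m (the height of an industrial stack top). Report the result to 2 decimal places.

First find α: α = ln(V₂/V₁)/ln(z₂/z₁) = ln(43.4/29.2)/ln(250.0/21.0) = 0.39629/2.47694 = 0.1600
Extrapolate from 250.0 m to 359.0 m: V₃ = 43.4 × (359.0/250.0)^0.1600 = 43.4 × 1.0596 = 45.9868 mph

45.99 mph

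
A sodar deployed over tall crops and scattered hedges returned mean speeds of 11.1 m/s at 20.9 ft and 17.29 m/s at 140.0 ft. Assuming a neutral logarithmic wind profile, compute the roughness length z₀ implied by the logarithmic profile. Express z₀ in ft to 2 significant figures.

z₀ ≈ 0.69 ft

Log law: V(z) ∝ ln(z/z₀). With r = V₁/V₂ = 11.1/17.29 = 0.64199,
r · ln(z₂/z₀) = ln(z₁/z₀) ⇒ ln z₀ = (ln z₁ − r·ln z₂)/(1 − r)
ln z₀ = (3.03975 − 0.64199×4.94164) / 0.35801 = -0.3708
z₀ = exp(-0.3708) = 0.6902 ft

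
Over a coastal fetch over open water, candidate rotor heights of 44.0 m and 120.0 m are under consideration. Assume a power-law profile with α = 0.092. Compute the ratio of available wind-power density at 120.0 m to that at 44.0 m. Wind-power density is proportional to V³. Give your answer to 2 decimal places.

1.32

Speed ratio: V_B/V_A = (z_B/z_A)^α = (120.0/44.0)^0.092 = (2.7273)^0.092 = 1.09670
Power-density ratio: P_B/P_A = (V_B/V_A)³ = (1.09670)³ = 1.31905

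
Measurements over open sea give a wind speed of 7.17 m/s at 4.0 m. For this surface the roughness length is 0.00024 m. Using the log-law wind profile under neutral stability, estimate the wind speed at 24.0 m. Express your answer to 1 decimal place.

8.5 m/s

Log law: V(z) ∝ ln(z/z₀), so V₂/V₁ = ln(z₂/z₀) / ln(z₁/z₀).
ln(24.0/0.00024) = 11.5129, ln(4.0/0.00024) = 9.7212
V₂ = 7.17 × 11.5129/9.7212 = 7.17 × 1.1843 = 8.4915 m/s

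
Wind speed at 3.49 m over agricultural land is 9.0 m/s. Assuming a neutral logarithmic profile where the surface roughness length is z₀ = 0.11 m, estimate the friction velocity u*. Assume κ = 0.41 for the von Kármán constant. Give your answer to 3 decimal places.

Log law: V(z) = (u*/κ) · ln(z/z₀) ⇒ u* = κ · V / ln(z/z₀)
u* = 0.41 × 9.0 / ln(3.49/0.11) = 0.41 × 9.0 / 3.4572
   = 3.6900 / 3.4572 = 1.0673 m/s

u* ≈ 1.067 m/s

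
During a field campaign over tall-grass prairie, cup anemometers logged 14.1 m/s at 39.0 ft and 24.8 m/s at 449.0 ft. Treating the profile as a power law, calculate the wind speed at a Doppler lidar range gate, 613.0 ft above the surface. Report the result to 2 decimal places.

First find α: α = ln(V₂/V₁)/ln(z₂/z₁) = ln(24.8/14.1)/ln(449.0/39.0) = 0.56467/2.44346 = 0.2311
Extrapolate from 449.0 ft to 613.0 ft: V₃ = 24.8 × (613.0/449.0)^0.2311 = 24.8 × 1.0746 = 26.6501 m/s

26.65 m/s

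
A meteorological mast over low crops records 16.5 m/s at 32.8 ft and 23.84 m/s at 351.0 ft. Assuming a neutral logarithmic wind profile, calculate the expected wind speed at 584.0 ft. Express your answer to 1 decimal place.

25.4 m/s

Log law: V ∝ ln(z/z₀). From the pair, with r = V₁/V₂ = 0.69211,
ln z₀ = (ln z₁ − r·ln z₂)/(1 − r) = (3.4904 − 0.69211×5.8608)/0.30789 = -1.8380 → z₀ = 0.1591 ft
V₃ = V₁ · ln(z₃/z₀)/ln(z₁/z₀) = 16.5 × 8.2079/5.3285 = 25.4165 m/s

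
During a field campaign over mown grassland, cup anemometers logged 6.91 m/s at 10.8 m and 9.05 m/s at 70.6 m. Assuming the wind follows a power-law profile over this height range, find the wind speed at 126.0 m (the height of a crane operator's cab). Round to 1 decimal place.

9.8 m/s

First find α: α = ln(V₂/V₁)/ln(z₂/z₁) = ln(9.05/6.91)/ln(70.6/10.8) = 0.26980/1.87748 = 0.1437
Extrapolate from 70.6 m to 126.0 m: V₃ = 9.05 × (126.0/70.6)^0.1437 = 9.05 × 1.0868 = 9.8356 m/s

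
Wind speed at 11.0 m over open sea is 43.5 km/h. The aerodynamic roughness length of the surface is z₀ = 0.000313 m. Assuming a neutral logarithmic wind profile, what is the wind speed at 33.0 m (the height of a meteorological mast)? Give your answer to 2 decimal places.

Log law: V(z) ∝ ln(z/z₀), so V₂/V₁ = ln(z₂/z₀) / ln(z₁/z₀).
ln(33.0/0.000313) = 11.5658, ln(11.0/0.000313) = 10.4672
V₂ = 43.5 × 11.5658/10.4672 = 43.5 × 1.1050 = 48.0657 km/h

48.07 km/h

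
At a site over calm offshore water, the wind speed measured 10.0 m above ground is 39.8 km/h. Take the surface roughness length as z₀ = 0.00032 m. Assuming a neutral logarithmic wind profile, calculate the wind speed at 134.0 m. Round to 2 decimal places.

49.78 km/h

Log law: V(z) ∝ ln(z/z₀), so V₂/V₁ = ln(z₂/z₀) / ln(z₁/z₀).
ln(134.0/0.00032) = 12.9450, ln(10.0/0.00032) = 10.3498
V₂ = 39.8 × 12.9450/10.3498 = 39.8 × 1.2508 = 49.7800 km/h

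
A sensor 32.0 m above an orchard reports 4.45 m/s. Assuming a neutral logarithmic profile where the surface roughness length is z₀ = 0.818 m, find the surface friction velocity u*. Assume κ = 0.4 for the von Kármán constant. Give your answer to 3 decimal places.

u* ≈ 0.485 m/s

Log law: V(z) = (u*/κ) · ln(z/z₀) ⇒ u* = κ · V / ln(z/z₀)
u* = 0.4 × 4.45 / ln(32.0/0.818) = 0.4 × 4.45 / 3.6666
   = 1.7800 / 3.6666 = 0.4855 m/s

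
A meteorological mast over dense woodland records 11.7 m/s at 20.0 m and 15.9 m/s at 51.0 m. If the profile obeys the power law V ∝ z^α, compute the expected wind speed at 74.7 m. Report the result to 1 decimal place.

First find α: α = ln(V₂/V₁)/ln(z₂/z₁) = ln(15.9/11.7)/ln(51.0/20.0) = 0.30673/0.93609 = 0.3277
Extrapolate from 51.0 m to 74.7 m: V₃ = 15.9 × (74.7/51.0)^0.3277 = 15.9 × 1.1332 = 18.0181 m/s

18.0 m/s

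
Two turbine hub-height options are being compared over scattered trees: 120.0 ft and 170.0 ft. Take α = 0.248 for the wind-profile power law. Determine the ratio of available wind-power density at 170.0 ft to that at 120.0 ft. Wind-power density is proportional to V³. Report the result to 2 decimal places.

Speed ratio: V_B/V_A = (z_B/z_A)^α = (170.0/120.0)^0.248 = (1.4167)^0.248 = 1.09022
Power-density ratio: P_B/P_A = (V_B/V_A)³ = (1.09022)³ = 1.29582

1.30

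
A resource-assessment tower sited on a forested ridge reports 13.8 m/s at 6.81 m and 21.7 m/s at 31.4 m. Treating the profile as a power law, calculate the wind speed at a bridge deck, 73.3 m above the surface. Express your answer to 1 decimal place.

27.9 m/s

First find α: α = ln(V₂/V₁)/ln(z₂/z₁) = ln(21.7/13.8)/ln(31.4/6.81) = 0.45264/1.52842 = 0.2962
Extrapolate from 31.4 m to 73.3 m: V₃ = 21.7 × (73.3/31.4)^0.2962 = 21.7 × 1.2854 = 27.8930 m/s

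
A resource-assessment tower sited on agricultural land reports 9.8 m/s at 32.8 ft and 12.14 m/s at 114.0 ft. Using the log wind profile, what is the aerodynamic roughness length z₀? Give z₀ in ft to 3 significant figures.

z₀ ≈ 0.178 ft

Log law: V(z) ∝ ln(z/z₀). With r = V₁/V₂ = 9.8/12.14 = 0.80725,
r · ln(z₂/z₀) = ln(z₁/z₀) ⇒ ln z₀ = (ln z₁ − r·ln z₂)/(1 − r)
ln z₀ = (3.49043 − 0.80725×4.73620) / 0.19275 = -1.7269
z₀ = exp(-1.7269) = 0.1778 ft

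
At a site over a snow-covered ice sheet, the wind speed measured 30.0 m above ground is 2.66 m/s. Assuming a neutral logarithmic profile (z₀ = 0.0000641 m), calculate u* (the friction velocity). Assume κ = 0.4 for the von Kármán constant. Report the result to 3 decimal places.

u* ≈ 0.081 m/s

Log law: V(z) = (u*/κ) · ln(z/z₀) ⇒ u* = κ · V / ln(z/z₀)
u* = 0.4 × 2.66 / ln(30.0/0.0000641) = 0.4 × 2.66 / 13.0563
   = 1.0640 / 13.0563 = 0.0815 m/s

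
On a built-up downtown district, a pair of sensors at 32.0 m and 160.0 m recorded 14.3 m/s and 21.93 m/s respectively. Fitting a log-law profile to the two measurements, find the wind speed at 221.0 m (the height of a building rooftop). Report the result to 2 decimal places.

Log law: V ∝ ln(z/z₀). From the pair, with r = V₁/V₂ = 0.65207,
ln z₀ = (ln z₁ − r·ln z₂)/(1 − r) = (3.4657 − 0.65207×5.0752)/0.34793 = 0.4494 → z₀ = 1.567 m
V₃ = V₁ · ln(z₃/z₀)/ln(z₁/z₀) = 14.3 × 4.9488/3.0164 = 23.4612 m/s

23.46 m/s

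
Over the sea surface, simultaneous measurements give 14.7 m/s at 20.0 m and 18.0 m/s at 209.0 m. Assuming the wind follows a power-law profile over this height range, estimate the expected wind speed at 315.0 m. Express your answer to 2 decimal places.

18.65 m/s

First find α: α = ln(V₂/V₁)/ln(z₂/z₁) = ln(18.0/14.7)/ln(209.0/20.0) = 0.20252/2.34660 = 0.0863
Extrapolate from 209.0 m to 315.0 m: V₃ = 18.0 × (315.0/209.0)^0.0863 = 18.0 × 1.0360 = 18.6487 m/s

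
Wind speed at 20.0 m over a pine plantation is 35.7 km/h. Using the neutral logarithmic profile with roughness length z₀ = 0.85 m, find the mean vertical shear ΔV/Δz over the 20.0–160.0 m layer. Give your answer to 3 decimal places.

Log law: V₂ = V₁ · ln(z₂/z₀)/ln(z₁/z₀) = 35.7 × 5.2377/3.1583 = 59.2054 km/h
ΔV/Δz = (59.2054 − 35.7)/(160.0 − 20.0) = 23.5054/140.0000 = 0.16790 km/h/m

0.168 km/h/m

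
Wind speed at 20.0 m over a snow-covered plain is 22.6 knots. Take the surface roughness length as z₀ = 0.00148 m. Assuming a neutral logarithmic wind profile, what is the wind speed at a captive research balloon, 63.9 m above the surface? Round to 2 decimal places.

Log law: V(z) ∝ ln(z/z₀), so V₂/V₁ = ln(z₂/z₀) / ln(z₁/z₀).
ln(63.9/0.00148) = 10.6730, ln(20.0/0.00148) = 9.5114
V₂ = 22.6 × 10.6730/9.5114 = 22.6 × 1.1221 = 25.3600 knots

25.36 knots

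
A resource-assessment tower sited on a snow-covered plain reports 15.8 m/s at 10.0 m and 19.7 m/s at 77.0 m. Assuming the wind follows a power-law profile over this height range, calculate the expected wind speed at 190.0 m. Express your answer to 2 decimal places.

First find α: α = ln(V₂/V₁)/ln(z₂/z₁) = ln(19.7/15.8)/ln(77.0/10.0) = 0.22061/2.04122 = 0.1081
Extrapolate from 77.0 m to 190.0 m: V₃ = 19.7 × (190.0/77.0)^0.1081 = 19.7 × 1.1025 = 21.7200 m/s

21.72 m/s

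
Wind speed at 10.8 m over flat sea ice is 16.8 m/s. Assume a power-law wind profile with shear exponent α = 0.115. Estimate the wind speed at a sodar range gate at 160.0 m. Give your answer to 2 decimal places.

Power-law profile: V₂ = V₁ · (z₂/z₁)^α
V₂ = 16.8 × (160.0/10.8)^0.115 = 16.8 × (14.8148)^0.115
    = 16.8 × 1.3634 = 22.9055 m/s

22.91 m/s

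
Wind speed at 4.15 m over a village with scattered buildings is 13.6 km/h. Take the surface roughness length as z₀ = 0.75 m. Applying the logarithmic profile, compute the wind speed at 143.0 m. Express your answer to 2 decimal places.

Log law: V(z) ∝ ln(z/z₀), so V₂/V₁ = ln(z₂/z₀) / ln(z₁/z₀).
ln(143.0/0.75) = 5.2505, ln(4.15/0.75) = 1.7108
V₂ = 13.6 × 5.2505/1.7108 = 13.6 × 3.0691 = 41.7393 km/h

41.74 km/h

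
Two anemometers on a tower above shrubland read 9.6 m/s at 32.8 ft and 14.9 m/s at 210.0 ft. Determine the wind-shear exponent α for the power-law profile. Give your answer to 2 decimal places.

α ≈ 0.24

Power law: V₂/V₁ = (z₂/z₁)^α ⇒ α = ln(V₂/V₁) / ln(z₂/z₁)
α = ln(14.9/9.6) / ln(210.0/32.8) = ln(1.5521) / ln(6.4024)
  = 0.43960 / 1.85668 = 0.23677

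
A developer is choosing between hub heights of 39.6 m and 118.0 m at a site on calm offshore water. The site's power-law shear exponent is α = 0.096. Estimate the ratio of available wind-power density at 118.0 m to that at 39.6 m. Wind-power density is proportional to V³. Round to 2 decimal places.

Speed ratio: V_B/V_A = (z_B/z_A)^α = (118.0/39.6)^0.096 = (2.9798)^0.096 = 1.11051
Power-density ratio: P_B/P_A = (V_B/V_A)³ = (1.11051)³ = 1.36951

1.37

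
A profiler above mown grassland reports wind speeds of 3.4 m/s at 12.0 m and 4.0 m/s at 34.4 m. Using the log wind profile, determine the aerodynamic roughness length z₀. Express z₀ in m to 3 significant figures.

Log law: V(z) ∝ ln(z/z₀). With r = V₁/V₂ = 3.4/4.0 = 0.85000,
r · ln(z₂/z₀) = ln(z₁/z₀) ⇒ ln z₀ = (ln z₁ − r·ln z₂)/(1 − r)
ln z₀ = (2.48491 − 0.85000×3.53806) / 0.15000 = -3.4829
z₀ = exp(-3.4829) = 0.03072 m

z₀ ≈ 0.0307 m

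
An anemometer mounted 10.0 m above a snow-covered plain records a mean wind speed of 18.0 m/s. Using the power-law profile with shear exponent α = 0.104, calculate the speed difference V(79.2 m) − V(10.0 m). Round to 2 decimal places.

4.32 m/s

Power law: V₂ = V₁ · (z₂/z₁)^α = 18.0 × (7.9200)^0.104 = 22.3224 m/s
ΔV = 22.3224 − 18.0 = 4.3224 m/s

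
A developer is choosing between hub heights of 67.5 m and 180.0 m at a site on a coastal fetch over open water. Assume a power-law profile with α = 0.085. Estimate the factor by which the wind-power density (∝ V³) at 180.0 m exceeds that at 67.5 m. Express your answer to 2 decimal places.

1.28

Speed ratio: V_B/V_A = (z_B/z_A)^α = (180.0/67.5)^0.085 = (2.6667)^0.085 = 1.08694
Power-density ratio: P_B/P_A = (V_B/V_A)³ = (1.08694)³ = 1.28417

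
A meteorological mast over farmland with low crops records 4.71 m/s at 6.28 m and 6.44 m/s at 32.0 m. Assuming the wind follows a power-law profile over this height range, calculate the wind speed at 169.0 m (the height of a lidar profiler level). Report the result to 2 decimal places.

8.87 m/s

First find α: α = ln(V₂/V₁)/ln(z₂/z₁) = ln(6.44/4.71)/ln(32.0/6.28) = 0.31284/1.62837 = 0.1921
Extrapolate from 32.0 m to 169.0 m: V₃ = 6.44 × (169.0/32.0)^0.1921 = 6.44 × 1.3767 = 8.8662 m/s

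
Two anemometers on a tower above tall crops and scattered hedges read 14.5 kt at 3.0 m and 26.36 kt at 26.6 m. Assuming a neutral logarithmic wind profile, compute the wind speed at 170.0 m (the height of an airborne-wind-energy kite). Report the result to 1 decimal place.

36.4 kt

Log law: V ∝ ln(z/z₀). From the pair, with r = V₁/V₂ = 0.55008,
ln z₀ = (ln z₁ − r·ln z₂)/(1 − r) = (1.0986 − 0.55008×3.2809)/0.44992 = -1.5695 → z₀ = 0.2082 m
V₃ = V₁ · ln(z₃/z₀)/ln(z₁/z₀) = 14.5 × 6.7053/2.6681 = 36.4406 kt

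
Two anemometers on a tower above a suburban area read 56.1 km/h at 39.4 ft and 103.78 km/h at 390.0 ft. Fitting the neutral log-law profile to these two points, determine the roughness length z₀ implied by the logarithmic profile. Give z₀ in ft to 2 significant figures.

Log law: V(z) ∝ ln(z/z₀). With r = V₁/V₂ = 56.1/103.78 = 0.54057,
r · ln(z₂/z₀) = ln(z₁/z₀) ⇒ ln z₀ = (ln z₁ − r·ln z₂)/(1 − r)
ln z₀ = (3.67377 − 0.54057×5.96615) / 0.45943 = 0.9766
z₀ = exp(0.9766) = 2.655 ft

z₀ ≈ 2.7 ft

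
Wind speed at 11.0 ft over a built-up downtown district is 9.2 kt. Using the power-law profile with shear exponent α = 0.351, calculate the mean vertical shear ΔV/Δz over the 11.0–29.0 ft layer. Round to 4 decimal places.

Power law: V₂ = V₁ · (z₂/z₁)^α = 9.2 × (2.6364)^0.351 = 12.9289 kt
ΔV/Δz = (12.9289 − 9.2)/(29.0 − 11.0) = 3.7289/18.0000 = 0.20716 kt/ft

0.2072 kt/ft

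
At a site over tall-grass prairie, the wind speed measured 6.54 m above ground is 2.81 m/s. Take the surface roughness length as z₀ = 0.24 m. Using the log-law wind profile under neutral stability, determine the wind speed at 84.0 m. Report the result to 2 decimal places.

4.98 m/s

Log law: V(z) ∝ ln(z/z₀), so V₂/V₁ = ln(z₂/z₀) / ln(z₁/z₀).
ln(84.0/0.24) = 5.8579, ln(6.54/0.24) = 3.3051
V₂ = 2.81 × 5.8579/3.3051 = 2.81 × 1.7724 = 4.9805 m/s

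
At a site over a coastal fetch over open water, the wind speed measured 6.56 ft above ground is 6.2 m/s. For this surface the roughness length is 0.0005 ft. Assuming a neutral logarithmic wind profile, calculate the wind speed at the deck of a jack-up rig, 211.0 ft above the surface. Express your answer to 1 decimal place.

Log law: V(z) ∝ ln(z/z₀), so V₂/V₁ = ln(z₂/z₀) / ln(z₁/z₀).
ln(211.0/0.0005) = 12.9528, ln(6.56/0.0005) = 9.4819
V₂ = 6.2 × 12.9528/9.4819 = 6.2 × 1.3661 = 8.4695 m/s

8.5 m/s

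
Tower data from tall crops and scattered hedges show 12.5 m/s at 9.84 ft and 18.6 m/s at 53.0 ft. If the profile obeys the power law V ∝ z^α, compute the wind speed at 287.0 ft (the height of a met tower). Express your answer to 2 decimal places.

First find α: α = ln(V₂/V₁)/ln(z₂/z₁) = ln(18.6/12.5)/ln(53.0/9.84) = 0.39743/1.68384 = 0.2360
Extrapolate from 53.0 ft to 287.0 ft: V₃ = 18.6 × (287.0/53.0)^0.2360 = 18.6 × 1.4899 = 27.7118 m/s

27.71 m/s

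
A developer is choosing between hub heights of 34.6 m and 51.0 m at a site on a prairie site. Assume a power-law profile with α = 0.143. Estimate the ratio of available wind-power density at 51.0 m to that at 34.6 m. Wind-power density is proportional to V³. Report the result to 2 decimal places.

1.18

Speed ratio: V_B/V_A = (z_B/z_A)^α = (51.0/34.6)^0.143 = (1.4740)^0.143 = 1.05705
Power-density ratio: P_B/P_A = (V_B/V_A)³ = (1.05705)³ = 1.18109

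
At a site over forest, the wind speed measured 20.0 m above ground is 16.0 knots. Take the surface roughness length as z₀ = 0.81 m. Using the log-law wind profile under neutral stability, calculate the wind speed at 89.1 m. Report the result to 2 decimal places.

23.46 knots

Log law: V(z) ∝ ln(z/z₀), so V₂/V₁ = ln(z₂/z₀) / ln(z₁/z₀).
ln(89.1/0.81) = 4.7005, ln(20.0/0.81) = 3.2065
V₂ = 16.0 × 4.7005/3.2065 = 16.0 × 1.4659 = 23.4551 knots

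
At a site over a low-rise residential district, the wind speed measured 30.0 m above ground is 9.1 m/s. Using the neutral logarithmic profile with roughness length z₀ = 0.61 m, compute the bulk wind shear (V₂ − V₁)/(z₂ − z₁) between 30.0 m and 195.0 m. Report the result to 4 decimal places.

0.0265 m/s/m

Log law: V₂ = V₁ · ln(z₂/z₀)/ln(z₁/z₀) = 9.1 × 5.7673/3.8955 = 13.4726 m/s
ΔV/Δz = (13.4726 − 9.1)/(195.0 − 30.0) = 4.3726/165.0000 = 0.02650 m/s/m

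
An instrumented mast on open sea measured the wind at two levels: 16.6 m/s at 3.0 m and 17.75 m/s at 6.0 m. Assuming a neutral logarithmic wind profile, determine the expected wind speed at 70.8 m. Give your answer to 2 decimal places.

Log law: V ∝ ln(z/z₀). From the pair, with r = V₁/V₂ = 0.93521,
ln z₀ = (ln z₁ − r·ln z₂)/(1 − r) = (1.0986 − 0.93521×1.7918)/0.06479 = -8.9068 → z₀ = 0.0001355 m
V₃ = V₁ · ln(z₃/z₀)/ln(z₁/z₀) = 16.6 × 13.1667/10.0054 = 21.8448 m/s

21.84 m/s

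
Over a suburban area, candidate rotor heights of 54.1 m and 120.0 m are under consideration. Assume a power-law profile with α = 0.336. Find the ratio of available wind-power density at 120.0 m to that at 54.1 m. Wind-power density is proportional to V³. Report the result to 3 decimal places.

2.232

Speed ratio: V_B/V_A = (z_B/z_A)^α = (120.0/54.1)^0.336 = (2.2181)^0.336 = 1.30692
Power-density ratio: P_B/P_A = (V_B/V_A)³ = (1.30692)³ = 2.23230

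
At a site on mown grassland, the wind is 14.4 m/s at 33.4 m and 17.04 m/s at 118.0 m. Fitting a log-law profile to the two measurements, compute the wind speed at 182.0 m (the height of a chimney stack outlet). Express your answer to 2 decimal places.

Log law: V ∝ ln(z/z₀). From the pair, with r = V₁/V₂ = 0.84507,
ln z₀ = (ln z₁ − r·ln z₂)/(1 − r) = (3.5086 − 0.84507×4.7707)/0.15493 = -3.3758 → z₀ = 0.03419 m
V₃ = V₁ · ln(z₃/z₀)/ln(z₁/z₀) = 14.4 × 8.5798/6.8843 = 17.9464 m/s

17.95 m/s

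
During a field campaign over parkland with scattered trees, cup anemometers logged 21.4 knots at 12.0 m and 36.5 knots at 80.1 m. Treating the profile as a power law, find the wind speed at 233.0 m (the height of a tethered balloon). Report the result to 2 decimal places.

First find α: α = ln(V₂/V₁)/ln(z₂/z₁) = ln(36.5/21.4)/ln(80.1/12.0) = 0.53392/1.89837 = 0.2813
Extrapolate from 80.1 m to 233.0 m: V₃ = 36.5 × (233.0/80.1)^0.2813 = 36.5 × 1.3503 = 49.2852 knots

49.29 knots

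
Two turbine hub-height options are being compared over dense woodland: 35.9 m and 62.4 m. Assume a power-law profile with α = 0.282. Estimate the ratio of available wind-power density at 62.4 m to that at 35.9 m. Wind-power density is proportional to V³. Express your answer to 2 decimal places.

1.60

Speed ratio: V_B/V_A = (z_B/z_A)^α = (62.4/35.9)^0.282 = (1.7382)^0.282 = 1.16871
Power-density ratio: P_B/P_A = (V_B/V_A)³ = (1.16871)³ = 1.59631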